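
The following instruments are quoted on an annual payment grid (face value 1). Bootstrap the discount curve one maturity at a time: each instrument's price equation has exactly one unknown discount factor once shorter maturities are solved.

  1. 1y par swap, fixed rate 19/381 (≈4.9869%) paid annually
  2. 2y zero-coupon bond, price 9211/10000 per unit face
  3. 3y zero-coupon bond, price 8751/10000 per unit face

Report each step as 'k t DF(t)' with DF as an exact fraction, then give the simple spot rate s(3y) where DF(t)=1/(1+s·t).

1 1 381/400
2 2 9211/10000
3 3 8751/10000
s(3y) = (1/(8751/10000) − 1)/(3) = 1249/26253 ≈ 4.7576%

step 1 [1y] swap r/1=19/381: DF=(1 − 19/381·(0))/(1+19/381) = 381/400 ≈ 0.952500
step 2 [2y] zero: DF = P = 9211/10000 ≈ 0.921100
step 3 [3y] zero: DF = P = 8751/10000 ≈ 0.875100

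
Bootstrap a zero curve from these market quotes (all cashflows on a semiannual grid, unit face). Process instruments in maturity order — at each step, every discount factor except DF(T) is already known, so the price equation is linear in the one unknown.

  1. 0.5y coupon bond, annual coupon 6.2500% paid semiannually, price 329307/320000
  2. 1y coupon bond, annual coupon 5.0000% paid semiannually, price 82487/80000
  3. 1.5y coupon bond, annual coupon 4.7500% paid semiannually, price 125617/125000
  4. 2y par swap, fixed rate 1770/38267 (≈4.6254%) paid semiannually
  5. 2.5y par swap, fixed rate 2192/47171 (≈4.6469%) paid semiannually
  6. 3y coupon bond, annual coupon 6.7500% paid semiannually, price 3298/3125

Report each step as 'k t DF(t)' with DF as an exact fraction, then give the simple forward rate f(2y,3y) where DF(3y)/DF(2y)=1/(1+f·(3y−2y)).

1 1/2 9979/10000
2 1 1227/1250
3 3/2 9357/10000
4 2 1823/2000
5 5/2 1113/1250
6 3 8669/10000
f(2y,3y) = ((1823/2000)/(8669/10000) − 1)/(1) = 446/8669 ≈ 5.1448%

step 1 [0.5y] bond c/2=1/32: DF=(329307/320000 − 1/32·(0))/(1+1/32) = 9979/10000 ≈ 0.997900
step 2 [1y] bond c/2=1/40: DF=(82487/80000 − 1/40·(0.997900))/(1+1/40) = 1227/1250 ≈ 0.981600
step 3 [1.5y] bond c/2=19/800: DF=(125617/125000 − 19/800·(0.997900+0.981600))/(1+19/800) = 9357/10000 ≈ 0.935700
step 4 [2y] swap r/2=885/38267: DF=(1 − 885/38267·(0.997900+0.981600+0.935700))/(1+885/38267) = 1823/2000 ≈ 0.911500
step 5 [2.5y] swap r/2=1096/47171: DF=(1 − 1096/47171·(0.997900+0.981600+0.935700+0.911500))/(1+1096/47171) = 1113/1250 ≈ 0.890400
step 6 [3y] bond c/2=27/800: DF=(3298/3125 − 27/800·(0.997900+0.981600+0.935700+0.911500+0.890400))/(1+27/800) = 8669/10000 ≈ 0.866900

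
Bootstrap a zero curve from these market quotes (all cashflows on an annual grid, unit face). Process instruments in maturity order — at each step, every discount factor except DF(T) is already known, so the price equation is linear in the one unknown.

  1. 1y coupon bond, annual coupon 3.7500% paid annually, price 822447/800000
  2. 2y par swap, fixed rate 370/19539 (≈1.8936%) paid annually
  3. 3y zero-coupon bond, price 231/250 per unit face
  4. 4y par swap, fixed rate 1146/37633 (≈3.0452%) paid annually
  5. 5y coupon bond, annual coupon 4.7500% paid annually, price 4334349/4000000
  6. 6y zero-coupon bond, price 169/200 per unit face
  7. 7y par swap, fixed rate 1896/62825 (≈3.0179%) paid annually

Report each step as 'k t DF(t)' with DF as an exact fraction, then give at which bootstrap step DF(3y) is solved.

step 1 [1y] bond c/1=3/80: DF=(822447/800000 − 3/80·(0))/(1+3/80) = 9909/10000 ≈ 0.990900
step 2 [2y] swap r/1=370/19539: DF=(1 − 370/19539·(0.990900))/(1+370/19539) = 963/1000 ≈ 0.963000
step 3 [3y] zero: DF = P = 231/250 ≈ 0.924000
step 4 [4y] swap r/1=1146/37633: DF=(1 − 1146/37633·(0.990900+0.963000+0.924000))/(1+1146/37633) = 4427/5000 ≈ 0.885400
step 5 [5y] bond c/1=19/400: DF=(4334349/4000000 − 19/400·(0.990900+0.963000+0.924000+0.885400))/(1+19/400) = 4319/5000 ≈ 0.863800
step 6 [6y] zero: DF = P = 169/200 ≈ 0.845000
step 7 [7y] swap r/1=1896/62825: DF=(1 − 1896/62825·(0.990900+0.963000+0.924000+0.885400+0.863800+0.845000))/(1+1896/62825) = 1013/1250 ≈ 0.810400

1 1 9909/10000
2 2 963/1000
3 3 231/250
4 4 4427/5000
5 5 4319/5000
6 6 169/200
7 7 1013/1250
DF(3y) is solved at step 3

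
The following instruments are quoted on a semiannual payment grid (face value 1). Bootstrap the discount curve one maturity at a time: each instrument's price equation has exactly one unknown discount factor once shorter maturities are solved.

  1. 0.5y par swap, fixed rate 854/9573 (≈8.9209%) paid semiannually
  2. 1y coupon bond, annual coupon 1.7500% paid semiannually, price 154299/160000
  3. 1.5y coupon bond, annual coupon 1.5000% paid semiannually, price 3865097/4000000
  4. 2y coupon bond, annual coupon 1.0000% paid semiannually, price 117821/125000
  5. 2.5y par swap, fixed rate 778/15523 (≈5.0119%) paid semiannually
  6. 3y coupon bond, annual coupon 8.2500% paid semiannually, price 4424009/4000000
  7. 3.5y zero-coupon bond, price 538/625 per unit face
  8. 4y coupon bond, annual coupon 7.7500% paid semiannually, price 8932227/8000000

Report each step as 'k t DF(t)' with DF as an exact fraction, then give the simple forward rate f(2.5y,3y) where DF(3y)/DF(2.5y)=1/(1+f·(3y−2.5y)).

1 1/2 9573/10000
2 1 9477/10000
3 3/2 9449/10000
4 2 9237/10000
5 5/2 8833/10000
6 3 8777/10000
7 7/2 538/625
8 4 8363/10000
f(2.5y,3y) = ((8833/10000)/(8777/10000) − 1)/(1/2) = 112/8777 ≈ 1.2761%

step 1 [0.5y] swap r/2=427/9573: DF=(1 − 427/9573·(0))/(1+427/9573) = 9573/10000 ≈ 0.957300
step 2 [1y] bond c/2=7/800: DF=(154299/160000 − 7/800·(0.957300))/(1+7/800) = 9477/10000 ≈ 0.947700
step 3 [1.5y] bond c/2=3/400: DF=(3865097/4000000 − 3/400·(0.957300+0.947700))/(1+3/400) = 9449/10000 ≈ 0.944900
step 4 [2y] bond c/2=1/200: DF=(117821/125000 − 1/200·(0.957300+0.947700+0.944900))/(1+1/200) = 9237/10000 ≈ 0.923700
step 5 [2.5y] swap r/2=389/15523: DF=(1 − 389/15523·(0.957300+0.947700+0.944900+0.923700))/(1+389/15523) = 8833/10000 ≈ 0.883300
step 6 [3y] bond c/2=33/800: DF=(4424009/4000000 − 33/800·(0.957300+0.947700+0.944900+0.923700+0.883300))/(1+33/800) = 8777/10000 ≈ 0.877700
step 7 [3.5y] zero: DF = P = 538/625 ≈ 0.860800
step 8 [4y] bond c/2=31/800: DF=(8932227/8000000 − 31/800·(0.957300+0.947700+0.944900+0.923700+0.883300+0.877700+0.860800))/(1+31/800) = 8363/10000 ≈ 0.836300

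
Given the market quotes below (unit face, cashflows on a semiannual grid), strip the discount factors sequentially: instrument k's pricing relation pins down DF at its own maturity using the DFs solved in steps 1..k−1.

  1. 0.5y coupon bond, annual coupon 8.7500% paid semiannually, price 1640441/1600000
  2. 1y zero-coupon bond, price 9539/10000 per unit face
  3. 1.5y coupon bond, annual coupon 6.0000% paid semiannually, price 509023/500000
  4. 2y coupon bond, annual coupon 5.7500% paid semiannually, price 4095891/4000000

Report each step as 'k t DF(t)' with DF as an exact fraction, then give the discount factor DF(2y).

1 1/2 9823/10000
2 1 9539/10000
3 3/2 233/250
4 2 572/625
DF(2y) = 572/625 ≈ 0.915200

step 1 [0.5y] bond c/2=7/160: DF=(1640441/1600000 − 7/160·(0))/(1+7/160) = 9823/10000 ≈ 0.982300
step 2 [1y] zero: DF = P = 9539/10000 ≈ 0.953900
step 3 [1.5y] bond c/2=3/100: DF=(509023/500000 − 3/100·(0.982300+0.953900))/(1+3/100) = 233/250 ≈ 0.932000
step 4 [2y] bond c/2=23/800: DF=(4095891/4000000 − 23/800·(0.982300+0.953900+0.932000))/(1+23/800) = 572/625 ≈ 0.915200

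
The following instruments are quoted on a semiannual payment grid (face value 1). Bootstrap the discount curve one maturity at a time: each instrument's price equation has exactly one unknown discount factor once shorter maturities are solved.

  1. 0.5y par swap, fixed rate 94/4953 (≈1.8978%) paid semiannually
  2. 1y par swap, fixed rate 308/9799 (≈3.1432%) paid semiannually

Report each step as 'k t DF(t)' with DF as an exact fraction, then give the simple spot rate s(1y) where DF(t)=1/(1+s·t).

step 1 [0.5y] swap r/2=47/4953: DF=(1 − 47/4953·(0))/(1+47/4953) = 4953/5000 ≈ 0.990600
step 2 [1y] swap r/2=154/9799: DF=(1 − 154/9799·(0.990600))/(1+154/9799) = 2423/2500 ≈ 0.969200

1 1/2 4953/5000
2 1 2423/2500
s(1y) = (1/(2423/2500) − 1)/(1) = 77/2423 ≈ 3.1779%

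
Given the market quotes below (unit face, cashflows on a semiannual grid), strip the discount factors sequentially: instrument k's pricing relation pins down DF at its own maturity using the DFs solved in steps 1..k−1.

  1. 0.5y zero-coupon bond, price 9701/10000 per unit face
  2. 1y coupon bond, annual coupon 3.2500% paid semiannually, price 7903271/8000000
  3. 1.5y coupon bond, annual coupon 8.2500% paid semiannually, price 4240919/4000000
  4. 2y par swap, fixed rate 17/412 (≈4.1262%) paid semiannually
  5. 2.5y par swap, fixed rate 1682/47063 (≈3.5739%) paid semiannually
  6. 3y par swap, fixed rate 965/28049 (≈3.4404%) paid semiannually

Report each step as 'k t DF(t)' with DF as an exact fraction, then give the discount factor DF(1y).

step 1 [0.5y] zero: DF = P = 9701/10000 ≈ 0.970100
step 2 [1y] bond c/2=13/800: DF=(7903271/8000000 − 13/800·(0.970100))/(1+13/800) = 4783/5000 ≈ 0.956600
step 3 [1.5y] bond c/2=33/800: DF=(4240919/4000000 − 33/800·(0.970100+0.956600))/(1+33/800) = 9419/10000 ≈ 0.941900
step 4 [2y] swap r/2=17/824: DF=(1 − 17/824·(0.970100+0.956600+0.941900))/(1+17/824) = 4609/5000 ≈ 0.921800
step 5 [2.5y] swap r/2=841/47063: DF=(1 − 841/47063·(0.970100+0.956600+0.941900+0.921800))/(1+841/47063) = 9159/10000 ≈ 0.915900
step 6 [3y] swap r/2=965/56098: DF=(1 − 965/56098·(0.970100+0.956600+0.941900+0.921800+0.915900))/(1+965/56098) = 1807/2000 ≈ 0.903500

1 1/2 9701/10000
2 1 4783/5000
3 3/2 9419/10000
4 2 4609/5000
5 5/2 9159/10000
6 3 1807/2000
DF(1y) = 4783/5000 ≈ 0.956600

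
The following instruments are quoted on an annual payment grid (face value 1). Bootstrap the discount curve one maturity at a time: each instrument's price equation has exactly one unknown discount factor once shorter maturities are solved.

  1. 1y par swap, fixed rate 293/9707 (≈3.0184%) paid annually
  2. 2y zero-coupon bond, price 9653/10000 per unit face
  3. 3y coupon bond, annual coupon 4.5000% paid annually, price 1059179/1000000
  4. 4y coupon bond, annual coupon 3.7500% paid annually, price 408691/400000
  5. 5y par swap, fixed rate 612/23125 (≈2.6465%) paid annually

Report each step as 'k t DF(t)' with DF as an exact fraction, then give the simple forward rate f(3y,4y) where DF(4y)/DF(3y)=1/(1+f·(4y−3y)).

1 1 9707/10000
2 2 9653/10000
3 3 4651/5000
4 4 2203/2500
5 5 1097/1250
f(3y,4y) = ((4651/5000)/(2203/2500) − 1)/(1) = 245/4406 ≈ 5.5606%

step 1 [1y] swap r/1=293/9707: DF=(1 − 293/9707·(0))/(1+293/9707) = 9707/10000 ≈ 0.970700
step 2 [2y] zero: DF = P = 9653/10000 ≈ 0.965300
step 3 [3y] bond c/1=9/200: DF=(1059179/1000000 − 9/200·(0.970700+0.965300))/(1+9/200) = 4651/5000 ≈ 0.930200
step 4 [4y] bond c/1=3/80: DF=(408691/400000 − 3/80·(0.970700+0.965300+0.930200))/(1+3/80) = 2203/2500 ≈ 0.881200
step 5 [5y] swap r/1=612/23125: DF=(1 − 612/23125·(0.970700+0.965300+0.930200+0.881200))/(1+612/23125) = 1097/1250 ≈ 0.877600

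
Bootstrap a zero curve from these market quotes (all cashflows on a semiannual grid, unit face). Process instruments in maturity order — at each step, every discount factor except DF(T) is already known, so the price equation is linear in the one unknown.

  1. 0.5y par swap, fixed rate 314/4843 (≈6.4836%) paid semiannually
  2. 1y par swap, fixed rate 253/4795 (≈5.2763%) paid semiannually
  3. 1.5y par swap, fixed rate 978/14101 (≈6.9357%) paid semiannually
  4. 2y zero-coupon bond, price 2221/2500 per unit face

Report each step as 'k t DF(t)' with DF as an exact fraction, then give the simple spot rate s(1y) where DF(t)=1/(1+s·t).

1 1/2 4843/5000
2 1 4747/5000
3 3/2 4511/5000
4 2 2221/2500
s(1y) = (1/(4747/5000) − 1)/(1) = 253/4747 ≈ 5.3297%

step 1 [0.5y] swap r/2=157/4843: DF=(1 − 157/4843·(0))/(1+157/4843) = 4843/5000 ≈ 0.968600
step 2 [1y] swap r/2=253/9590: DF=(1 − 253/9590·(0.968600))/(1+253/9590) = 4747/5000 ≈ 0.949400
step 3 [1.5y] swap r/2=489/14101: DF=(1 − 489/14101·(0.968600+0.949400))/(1+489/14101) = 4511/5000 ≈ 0.902200
step 4 [2y] zero: DF = P = 2221/2500 ≈ 0.888400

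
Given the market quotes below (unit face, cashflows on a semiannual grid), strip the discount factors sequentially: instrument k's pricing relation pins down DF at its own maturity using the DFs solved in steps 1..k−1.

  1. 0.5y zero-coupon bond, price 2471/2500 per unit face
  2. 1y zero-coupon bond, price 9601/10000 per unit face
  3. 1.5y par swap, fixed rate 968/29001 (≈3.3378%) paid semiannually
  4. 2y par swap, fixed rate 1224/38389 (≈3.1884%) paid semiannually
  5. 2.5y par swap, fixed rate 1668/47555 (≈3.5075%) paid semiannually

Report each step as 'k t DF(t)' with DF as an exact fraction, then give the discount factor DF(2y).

1 1/2 2471/2500
2 1 9601/10000
3 3/2 2379/2500
4 2 2347/2500
5 5/2 4583/5000
DF(2y) = 2347/2500 ≈ 0.938800

step 1 [0.5y] zero: DF = P = 2471/2500 ≈ 0.988400
step 2 [1y] zero: DF = P = 9601/10000 ≈ 0.960100
step 3 [1.5y] swap r/2=484/29001: DF=(1 − 484/29001·(0.988400+0.960100))/(1+484/29001) = 2379/2500 ≈ 0.951600
step 4 [2y] swap r/2=612/38389: DF=(1 − 612/38389·(0.988400+0.960100+0.951600))/(1+612/38389) = 2347/2500 ≈ 0.938800
step 5 [2.5y] swap r/2=834/47555: DF=(1 − 834/47555·(0.988400+0.960100+0.951600+0.938800))/(1+834/47555) = 4583/5000 ≈ 0.916600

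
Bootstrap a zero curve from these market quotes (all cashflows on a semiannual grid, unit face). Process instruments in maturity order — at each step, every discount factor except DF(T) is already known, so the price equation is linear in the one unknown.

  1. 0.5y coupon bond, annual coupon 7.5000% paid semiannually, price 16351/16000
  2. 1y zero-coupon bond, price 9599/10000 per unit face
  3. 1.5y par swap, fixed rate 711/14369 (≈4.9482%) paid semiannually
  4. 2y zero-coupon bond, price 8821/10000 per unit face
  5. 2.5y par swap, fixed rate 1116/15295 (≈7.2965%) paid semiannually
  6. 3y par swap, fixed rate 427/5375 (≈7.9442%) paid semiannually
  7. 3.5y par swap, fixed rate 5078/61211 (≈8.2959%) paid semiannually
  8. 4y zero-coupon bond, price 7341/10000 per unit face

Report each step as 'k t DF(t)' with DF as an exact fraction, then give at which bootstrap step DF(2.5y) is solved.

step 1 [0.5y] bond c/2=3/80: DF=(16351/16000 − 3/80·(0))/(1+3/80) = 197/200 ≈ 0.985000
step 2 [1y] zero: DF = P = 9599/10000 ≈ 0.959900
step 3 [1.5y] swap r/2=711/28738: DF=(1 − 711/28738·(0.985000+0.959900))/(1+711/28738) = 9289/10000 ≈ 0.928900
step 4 [2y] zero: DF = P = 8821/10000 ≈ 0.882100
step 5 [2.5y] swap r/2=558/15295: DF=(1 − 558/15295·(0.985000+0.959900+0.928900+0.882100))/(1+558/15295) = 4163/5000 ≈ 0.832600
step 6 [3y] swap r/2=427/10750: DF=(1 − 427/10750·(0.985000+0.959900+0.928900+0.882100+0.832600))/(1+427/10750) = 1573/2000 ≈ 0.786500
step 7 [3.5y] swap r/2=2539/61211: DF=(1 − 2539/61211·(0.985000+0.959900+0.928900+0.882100+0.832600+0.786500))/(1+2539/61211) = 7461/10000 ≈ 0.746100
step 8 [4y] zero: DF = P = 7341/10000 ≈ 0.734100

1 1/2 197/200
2 1 9599/10000
3 3/2 9289/10000
4 2 8821/10000
5 5/2 4163/5000
6 3 1573/2000
7 7/2 7461/10000
8 4 7341/10000
DF(2.5y) is solved at step 5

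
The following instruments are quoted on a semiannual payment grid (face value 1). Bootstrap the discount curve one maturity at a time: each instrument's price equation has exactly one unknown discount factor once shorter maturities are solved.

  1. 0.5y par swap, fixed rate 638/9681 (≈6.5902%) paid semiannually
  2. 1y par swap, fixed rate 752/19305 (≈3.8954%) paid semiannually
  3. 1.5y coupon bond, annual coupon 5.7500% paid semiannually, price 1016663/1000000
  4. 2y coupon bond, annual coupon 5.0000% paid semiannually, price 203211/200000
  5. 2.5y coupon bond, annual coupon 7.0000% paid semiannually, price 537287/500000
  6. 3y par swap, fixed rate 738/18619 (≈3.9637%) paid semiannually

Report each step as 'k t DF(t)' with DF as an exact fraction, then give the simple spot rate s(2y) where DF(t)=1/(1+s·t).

1 1/2 9681/10000
2 1 1203/1250
3 3/2 9343/10000
4 2 4607/5000
5 5/2 4551/5000
6 3 8893/10000
s(2y) = (1/(4607/5000) − 1)/(2) = 393/9214 ≈ 4.2652%

step 1 [0.5y] swap r/2=319/9681: DF=(1 − 319/9681·(0))/(1+319/9681) = 9681/10000 ≈ 0.968100
step 2 [1y] swap r/2=376/19305: DF=(1 − 376/19305·(0.968100))/(1+376/19305) = 1203/1250 ≈ 0.962400
step 3 [1.5y] bond c/2=23/800: DF=(1016663/1000000 − 23/800·(0.968100+0.962400))/(1+23/800) = 9343/10000 ≈ 0.934300
step 4 [2y] bond c/2=1/40: DF=(203211/200000 − 1/40·(0.968100+0.962400+0.934300))/(1+1/40) = 4607/5000 ≈ 0.921400
step 5 [2.5y] bond c/2=7/200: DF=(537287/500000 − 7/200·(0.968100+0.962400+0.934300+0.921400))/(1+7/200) = 4551/5000 ≈ 0.910200
step 6 [3y] swap r/2=369/18619: DF=(1 − 369/18619·(0.968100+0.962400+0.934300+0.921400+0.910200))/(1+369/18619) = 8893/10000 ≈ 0.889300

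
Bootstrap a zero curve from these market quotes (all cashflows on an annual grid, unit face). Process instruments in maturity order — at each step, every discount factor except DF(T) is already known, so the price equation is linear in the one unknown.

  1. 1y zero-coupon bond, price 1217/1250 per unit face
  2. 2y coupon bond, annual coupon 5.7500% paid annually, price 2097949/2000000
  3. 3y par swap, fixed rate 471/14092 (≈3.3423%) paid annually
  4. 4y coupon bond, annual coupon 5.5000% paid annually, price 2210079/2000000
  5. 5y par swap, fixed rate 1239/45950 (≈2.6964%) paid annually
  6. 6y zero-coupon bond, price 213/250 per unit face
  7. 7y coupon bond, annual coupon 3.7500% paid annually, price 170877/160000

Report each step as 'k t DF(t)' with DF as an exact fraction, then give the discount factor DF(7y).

step 1 [1y] zero: DF = P = 1217/1250 ≈ 0.973600
step 2 [2y] bond c/1=23/400: DF=(2097949/2000000 − 23/400·(0.973600))/(1+23/400) = 939/1000 ≈ 0.939000
step 3 [3y] swap r/1=471/14092: DF=(1 − 471/14092·(0.973600+0.939000))/(1+471/14092) = 4529/5000 ≈ 0.905800
step 4 [4y] bond c/1=11/200: DF=(2210079/2000000 − 11/200·(0.973600+0.939000+0.905800))/(1+11/200) = 1801/2000 ≈ 0.900500
step 5 [5y] swap r/1=1239/45950: DF=(1 − 1239/45950·(0.973600+0.939000+0.905800+0.900500))/(1+1239/45950) = 8761/10000 ≈ 0.876100
step 6 [6y] zero: DF = P = 213/250 ≈ 0.852000
step 7 [7y] bond c/1=3/80: DF=(170877/160000 − 3/80·(0.973600+0.939000+0.905800+0.900500+0.876100+0.852000))/(1+3/80) = 333/400 ≈ 0.832500

1 1 1217/1250
2 2 939/1000
3 3 4529/5000
4 4 1801/2000
5 5 8761/10000
6 6 213/250
7 7 333/400
DF(7y) = 333/400 ≈ 0.832500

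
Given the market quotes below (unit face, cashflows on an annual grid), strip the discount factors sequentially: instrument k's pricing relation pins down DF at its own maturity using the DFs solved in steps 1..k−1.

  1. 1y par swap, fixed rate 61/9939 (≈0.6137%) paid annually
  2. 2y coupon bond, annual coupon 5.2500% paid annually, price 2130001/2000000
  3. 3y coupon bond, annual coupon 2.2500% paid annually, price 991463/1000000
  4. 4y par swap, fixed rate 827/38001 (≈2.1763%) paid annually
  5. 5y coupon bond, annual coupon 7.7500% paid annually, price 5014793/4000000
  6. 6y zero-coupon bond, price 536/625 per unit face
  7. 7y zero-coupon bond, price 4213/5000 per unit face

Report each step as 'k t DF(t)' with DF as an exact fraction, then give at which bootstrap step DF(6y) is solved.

1 1 9939/10000
2 2 9623/10000
3 3 4633/5000
4 4 9173/10000
5 5 4451/5000
6 6 536/625
7 7 4213/5000
DF(6y) is solved at step 6

step 1 [1y] swap r/1=61/9939: DF=(1 − 61/9939·(0))/(1+61/9939) = 9939/10000 ≈ 0.993900
step 2 [2y] bond c/1=21/400: DF=(2130001/2000000 − 21/400·(0.993900))/(1+21/400) = 9623/10000 ≈ 0.962300
step 3 [3y] bond c/1=9/400: DF=(991463/1000000 − 9/400·(0.993900+0.962300))/(1+9/400) = 4633/5000 ≈ 0.926600
step 4 [4y] swap r/1=827/38001: DF=(1 − 827/38001·(0.993900+0.962300+0.926600))/(1+827/38001) = 9173/10000 ≈ 0.917300
step 5 [5y] bond c/1=31/400: DF=(5014793/4000000 − 31/400·(0.993900+0.962300+0.926600+0.917300))/(1+31/400) = 4451/5000 ≈ 0.890200
step 6 [6y] zero: DF = P = 536/625 ≈ 0.857600
step 7 [7y] zero: DF = P = 4213/5000 ≈ 0.842600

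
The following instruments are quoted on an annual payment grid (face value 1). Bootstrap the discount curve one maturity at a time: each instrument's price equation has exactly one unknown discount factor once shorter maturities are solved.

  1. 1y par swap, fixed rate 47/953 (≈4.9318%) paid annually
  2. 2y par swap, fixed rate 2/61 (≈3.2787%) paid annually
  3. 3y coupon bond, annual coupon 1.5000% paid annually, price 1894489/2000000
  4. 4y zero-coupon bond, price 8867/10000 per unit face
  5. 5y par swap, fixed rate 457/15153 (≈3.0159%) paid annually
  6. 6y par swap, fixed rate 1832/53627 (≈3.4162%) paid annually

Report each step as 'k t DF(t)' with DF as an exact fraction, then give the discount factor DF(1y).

step 1 [1y] swap r/1=47/953: DF=(1 − 47/953·(0))/(1+47/953) = 953/1000 ≈ 0.953000
step 2 [2y] swap r/1=2/61: DF=(1 − 2/61·(0.953000))/(1+2/61) = 469/500 ≈ 0.938000
step 3 [3y] bond c/1=3/200: DF=(1894489/2000000 − 3/200·(0.953000+0.938000))/(1+3/200) = 9053/10000 ≈ 0.905300
step 4 [4y] zero: DF = P = 8867/10000 ≈ 0.886700
step 5 [5y] swap r/1=457/15153: DF=(1 − 457/15153·(0.953000+0.938000+0.905300+0.886700))/(1+457/15153) = 8629/10000 ≈ 0.862900
step 6 [6y] swap r/1=1832/53627: DF=(1 − 1832/53627·(0.953000+0.938000+0.905300+0.886700+0.862900))/(1+1832/53627) = 1021/1250 ≈ 0.816800

1 1 953/1000
2 2 469/500
3 3 9053/10000
4 4 8867/10000
5 5 8629/10000
6 6 1021/1250
DF(1y) = 953/1000 ≈ 0.953000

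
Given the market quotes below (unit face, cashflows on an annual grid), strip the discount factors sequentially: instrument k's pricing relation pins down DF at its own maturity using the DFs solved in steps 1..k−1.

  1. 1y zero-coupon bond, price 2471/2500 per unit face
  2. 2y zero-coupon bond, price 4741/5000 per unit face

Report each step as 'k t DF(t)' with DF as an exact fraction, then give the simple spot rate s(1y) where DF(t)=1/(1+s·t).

step 1 [1y] zero: DF = P = 2471/2500 ≈ 0.988400
step 2 [2y] zero: DF = P = 4741/5000 ≈ 0.948200

1 1 2471/2500
2 2 4741/5000
s(1y) = (1/(2471/2500) − 1)/(1) = 29/2471 ≈ 1.1736%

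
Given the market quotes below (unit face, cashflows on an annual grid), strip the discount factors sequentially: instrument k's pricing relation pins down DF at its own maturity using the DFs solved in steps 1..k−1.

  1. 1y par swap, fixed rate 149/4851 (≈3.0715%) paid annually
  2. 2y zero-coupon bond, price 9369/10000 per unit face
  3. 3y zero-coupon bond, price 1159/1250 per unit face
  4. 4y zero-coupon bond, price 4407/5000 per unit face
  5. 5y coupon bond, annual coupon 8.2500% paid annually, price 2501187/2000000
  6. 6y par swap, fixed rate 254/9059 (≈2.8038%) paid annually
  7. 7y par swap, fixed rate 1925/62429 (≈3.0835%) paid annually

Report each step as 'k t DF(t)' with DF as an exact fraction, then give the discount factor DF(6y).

1 1 4851/5000
2 2 9369/10000
3 3 1159/1250
4 4 4407/5000
5 5 8721/10000
6 6 2119/2500
7 7 323/400
DF(6y) = 2119/2500 ≈ 0.847600

step 1 [1y] swap r/1=149/4851: DF=(1 − 149/4851·(0))/(1+149/4851) = 4851/5000 ≈ 0.970200
step 2 [2y] zero: DF = P = 9369/10000 ≈ 0.936900
step 3 [3y] zero: DF = P = 1159/1250 ≈ 0.927200
step 4 [4y] zero: DF = P = 4407/5000 ≈ 0.881400
step 5 [5y] bond c/1=33/400: DF=(2501187/2000000 − 33/400·(0.970200+0.936900+0.927200+0.881400))/(1+33/400) = 8721/10000 ≈ 0.872100
step 6 [6y] swap r/1=254/9059: DF=(1 − 254/9059·(0.970200+0.936900+0.927200+0.881400+0.872100))/(1+254/9059) = 2119/2500 ≈ 0.847600
step 7 [7y] swap r/1=1925/62429: DF=(1 − 1925/62429·(0.970200+0.936900+0.927200+0.881400+0.872100+0.847600))/(1+1925/62429) = 323/400 ≈ 0.807500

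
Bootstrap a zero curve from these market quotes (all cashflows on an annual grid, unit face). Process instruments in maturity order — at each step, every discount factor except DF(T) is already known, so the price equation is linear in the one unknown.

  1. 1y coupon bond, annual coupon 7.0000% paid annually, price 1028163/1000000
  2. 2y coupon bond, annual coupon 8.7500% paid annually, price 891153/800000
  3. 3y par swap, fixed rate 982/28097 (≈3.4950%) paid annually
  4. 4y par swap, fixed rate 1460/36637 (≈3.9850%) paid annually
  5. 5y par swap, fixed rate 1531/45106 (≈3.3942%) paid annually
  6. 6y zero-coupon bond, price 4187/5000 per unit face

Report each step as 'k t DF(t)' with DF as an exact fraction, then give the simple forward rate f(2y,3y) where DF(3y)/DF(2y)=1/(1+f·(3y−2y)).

1 1 9609/10000
2 2 947/1000
3 3 4509/5000
4 4 427/500
5 5 8469/10000
6 6 4187/5000
f(2y,3y) = ((947/1000)/(4509/5000) − 1)/(1) = 226/4509 ≈ 5.0122%

step 1 [1y] bond c/1=7/100: DF=(1028163/1000000 − 7/100·(0))/(1+7/100) = 9609/10000 ≈ 0.960900
step 2 [2y] bond c/1=7/80: DF=(891153/800000 − 7/80·(0.960900))/(1+7/80) = 947/1000 ≈ 0.947000
step 3 [3y] swap r/1=982/28097: DF=(1 − 982/28097·(0.960900+0.947000))/(1+982/28097) = 4509/5000 ≈ 0.901800
step 4 [4y] swap r/1=1460/36637: DF=(1 − 1460/36637·(0.960900+0.947000+0.901800))/(1+1460/36637) = 427/500 ≈ 0.854000
step 5 [5y] swap r/1=1531/45106: DF=(1 − 1531/45106·(0.960900+0.947000+0.901800+0.854000))/(1+1531/45106) = 8469/10000 ≈ 0.846900
step 6 [6y] zero: DF = P = 4187/5000 ≈ 0.837400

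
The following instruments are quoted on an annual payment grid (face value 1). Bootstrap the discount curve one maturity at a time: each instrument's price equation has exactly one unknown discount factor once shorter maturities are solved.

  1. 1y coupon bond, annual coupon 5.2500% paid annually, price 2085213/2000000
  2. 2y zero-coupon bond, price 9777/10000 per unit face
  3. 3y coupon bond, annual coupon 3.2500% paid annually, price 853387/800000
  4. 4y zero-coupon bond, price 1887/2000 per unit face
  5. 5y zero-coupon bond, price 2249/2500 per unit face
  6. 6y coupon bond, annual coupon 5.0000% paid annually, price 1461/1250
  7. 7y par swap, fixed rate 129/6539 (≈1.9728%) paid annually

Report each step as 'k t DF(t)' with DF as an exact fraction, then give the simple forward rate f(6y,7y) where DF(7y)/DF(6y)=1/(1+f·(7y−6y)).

step 1 [1y] bond c/1=21/400: DF=(2085213/2000000 − 21/400·(0))/(1+21/400) = 4953/5000 ≈ 0.990600
step 2 [2y] zero: DF = P = 9777/10000 ≈ 0.977700
step 3 [3y] bond c/1=13/400: DF=(853387/800000 − 13/400·(0.990600+0.977700))/(1+13/400) = 607/625 ≈ 0.971200
step 4 [4y] zero: DF = P = 1887/2000 ≈ 0.943500
step 5 [5y] zero: DF = P = 2249/2500 ≈ 0.899600
step 6 [6y] bond c/1=1/20: DF=(1461/1250 − 1/20·(0.990600+0.977700+0.971200+0.943500+0.899600))/(1+1/20) = 4427/5000 ≈ 0.885400
step 7 [7y] swap r/1=129/6539: DF=(1 − 129/6539·(0.990600+0.977700+0.971200+0.943500+0.899600+0.885400))/(1+129/6539) = 871/1000 ≈ 0.871000

1 1 4953/5000
2 2 9777/10000
3 3 607/625
4 4 1887/2000
5 5 2249/2500
6 6 4427/5000
7 7 871/1000
f(6y,7y) = ((4427/5000)/(871/1000) − 1)/(1) = 72/4355 ≈ 1.6533%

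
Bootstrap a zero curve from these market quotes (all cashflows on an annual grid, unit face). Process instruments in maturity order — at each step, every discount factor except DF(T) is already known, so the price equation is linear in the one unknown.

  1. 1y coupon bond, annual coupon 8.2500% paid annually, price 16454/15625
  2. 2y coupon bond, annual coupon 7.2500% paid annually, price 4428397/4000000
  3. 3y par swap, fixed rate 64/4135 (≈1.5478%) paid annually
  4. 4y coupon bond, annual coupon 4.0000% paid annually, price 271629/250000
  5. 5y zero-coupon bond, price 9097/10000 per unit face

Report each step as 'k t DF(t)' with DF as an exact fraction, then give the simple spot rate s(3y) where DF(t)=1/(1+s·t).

1 1 608/625
2 2 1933/2000
3 3 597/625
4 4 4667/5000
5 5 9097/10000
s(3y) = (1/(597/625) − 1)/(3) = 28/1791 ≈ 1.5634%

step 1 [1y] bond c/1=33/400: DF=(16454/15625 − 33/400·(0))/(1+33/400) = 608/625 ≈ 0.972800
step 2 [2y] bond c/1=29/400: DF=(4428397/4000000 − 29/400·(0.972800))/(1+29/400) = 1933/2000 ≈ 0.966500
step 3 [3y] swap r/1=64/4135: DF=(1 − 64/4135·(0.972800+0.966500))/(1+64/4135) = 597/625 ≈ 0.955200
step 4 [4y] bond c/1=1/25: DF=(271629/250000 − 1/25·(0.972800+0.966500+0.955200))/(1+1/25) = 4667/5000 ≈ 0.933400
step 5 [5y] zero: DF = P = 9097/10000 ≈ 0.909700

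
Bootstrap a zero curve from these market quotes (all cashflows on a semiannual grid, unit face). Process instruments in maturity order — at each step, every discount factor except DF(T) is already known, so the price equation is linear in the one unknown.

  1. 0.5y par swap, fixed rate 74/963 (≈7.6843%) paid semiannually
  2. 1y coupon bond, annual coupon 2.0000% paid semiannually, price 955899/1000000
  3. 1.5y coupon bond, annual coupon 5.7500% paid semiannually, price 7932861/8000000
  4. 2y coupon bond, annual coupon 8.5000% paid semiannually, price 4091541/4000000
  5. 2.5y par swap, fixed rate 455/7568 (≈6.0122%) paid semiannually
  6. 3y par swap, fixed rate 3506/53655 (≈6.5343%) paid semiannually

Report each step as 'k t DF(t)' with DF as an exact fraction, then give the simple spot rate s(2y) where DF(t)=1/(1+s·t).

1 1/2 963/1000
2 1 9369/10000
3 3/2 2277/2500
4 2 4333/5000
5 5/2 1727/2000
6 3 8247/10000
s(2y) = (1/(4333/5000) − 1)/(2) = 667/8666 ≈ 7.6967%

step 1 [0.5y] swap r/2=37/963: DF=(1 − 37/963·(0))/(1+37/963) = 963/1000 ≈ 0.963000
step 2 [1y] bond c/2=1/100: DF=(955899/1000000 − 1/100·(0.963000))/(1+1/100) = 9369/10000 ≈ 0.936900
step 3 [1.5y] bond c/2=23/800: DF=(7932861/8000000 − 23/800·(0.963000+0.936900))/(1+23/800) = 2277/2500 ≈ 0.910800
step 4 [2y] bond c/2=17/400: DF=(4091541/4000000 − 17/400·(0.963000+0.936900+0.910800))/(1+17/400) = 4333/5000 ≈ 0.866600
step 5 [2.5y] swap r/2=455/15136: DF=(1 − 455/15136·(0.963000+0.936900+0.910800+0.866600))/(1+455/15136) = 1727/2000 ≈ 0.863500
step 6 [3y] swap r/2=1753/53655: DF=(1 − 1753/53655·(0.963000+0.936900+0.910800+0.866600+0.863500))/(1+1753/53655) = 8247/10000 ≈ 0.824700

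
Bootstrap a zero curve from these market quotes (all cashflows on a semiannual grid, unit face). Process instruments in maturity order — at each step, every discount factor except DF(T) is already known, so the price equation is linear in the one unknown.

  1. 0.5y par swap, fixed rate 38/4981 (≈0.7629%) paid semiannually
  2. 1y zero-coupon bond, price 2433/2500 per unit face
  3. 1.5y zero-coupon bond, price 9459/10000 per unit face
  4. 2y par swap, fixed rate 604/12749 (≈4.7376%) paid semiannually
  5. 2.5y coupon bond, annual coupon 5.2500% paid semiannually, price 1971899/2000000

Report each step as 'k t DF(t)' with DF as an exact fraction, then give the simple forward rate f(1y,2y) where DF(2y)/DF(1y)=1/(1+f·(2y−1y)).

step 1 [0.5y] swap r/2=19/4981: DF=(1 − 19/4981·(0))/(1+19/4981) = 4981/5000 ≈ 0.996200
step 2 [1y] zero: DF = P = 2433/2500 ≈ 0.973200
step 3 [1.5y] zero: DF = P = 9459/10000 ≈ 0.945900
step 4 [2y] swap r/2=302/12749: DF=(1 − 302/12749·(0.996200+0.973200+0.945900))/(1+302/12749) = 4547/5000 ≈ 0.909400
step 5 [2.5y] bond c/2=21/800: DF=(1971899/2000000 − 21/800·(0.996200+0.973200+0.945900+0.909400))/(1+21/800) = 8629/10000 ≈ 0.862900

1 1/2 4981/5000
2 1 2433/2500
3 3/2 9459/10000
4 2 4547/5000
5 5/2 8629/10000
f(1y,2y) = ((2433/2500)/(4547/5000) − 1)/(1) = 319/4547 ≈ 7.0156%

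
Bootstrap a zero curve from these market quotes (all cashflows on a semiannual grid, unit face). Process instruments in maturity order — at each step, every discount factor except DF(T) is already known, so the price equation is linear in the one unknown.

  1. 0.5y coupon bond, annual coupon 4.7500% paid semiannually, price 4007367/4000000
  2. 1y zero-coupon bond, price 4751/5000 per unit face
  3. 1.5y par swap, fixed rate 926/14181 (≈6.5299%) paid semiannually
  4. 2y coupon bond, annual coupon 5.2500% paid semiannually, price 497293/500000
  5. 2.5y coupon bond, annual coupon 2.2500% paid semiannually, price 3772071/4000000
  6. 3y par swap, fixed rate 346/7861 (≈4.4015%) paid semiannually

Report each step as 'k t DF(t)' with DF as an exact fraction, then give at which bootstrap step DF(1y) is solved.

step 1 [0.5y] bond c/2=19/800: DF=(4007367/4000000 − 19/800·(0))/(1+19/800) = 4893/5000 ≈ 0.978600
step 2 [1y] zero: DF = P = 4751/5000 ≈ 0.950200
step 3 [1.5y] swap r/2=463/14181: DF=(1 − 463/14181·(0.978600+0.950200))/(1+463/14181) = 4537/5000 ≈ 0.907400
step 4 [2y] bond c/2=21/800: DF=(497293/500000 − 21/800·(0.978600+0.950200+0.907400))/(1+21/800) = 4483/5000 ≈ 0.896600
step 5 [2.5y] bond c/2=9/800: DF=(3772071/4000000 − 9/800·(0.978600+0.950200+0.907400+0.896600))/(1+9/800) = 891/1000 ≈ 0.891000
step 6 [3y] swap r/2=173/7861: DF=(1 − 173/7861·(0.978600+0.950200+0.907400+0.896600+0.891000))/(1+173/7861) = 8789/10000 ≈ 0.878900

1 1/2 4893/5000
2 1 4751/5000
3 3/2 4537/5000
4 2 4483/5000
5 5/2 891/1000
6 3 8789/10000
DF(1y) is solved at step 2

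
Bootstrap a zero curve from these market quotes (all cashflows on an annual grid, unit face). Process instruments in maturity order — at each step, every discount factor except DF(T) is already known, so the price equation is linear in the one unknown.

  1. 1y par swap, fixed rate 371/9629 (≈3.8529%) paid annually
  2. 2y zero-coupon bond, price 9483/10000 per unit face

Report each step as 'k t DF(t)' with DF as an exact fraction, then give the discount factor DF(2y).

step 1 [1y] swap r/1=371/9629: DF=(1 − 371/9629·(0))/(1+371/9629) = 9629/10000 ≈ 0.962900
step 2 [2y] zero: DF = P = 9483/10000 ≈ 0.948300

1 1 9629/10000
2 2 9483/10000
DF(2y) = 9483/10000 ≈ 0.948300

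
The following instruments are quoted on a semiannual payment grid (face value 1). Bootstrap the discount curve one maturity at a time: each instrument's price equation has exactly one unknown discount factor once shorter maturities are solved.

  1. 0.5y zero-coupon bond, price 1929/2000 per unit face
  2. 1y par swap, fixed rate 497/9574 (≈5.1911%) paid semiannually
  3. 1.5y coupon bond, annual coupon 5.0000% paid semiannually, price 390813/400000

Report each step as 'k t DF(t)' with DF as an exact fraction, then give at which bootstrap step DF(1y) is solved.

1 1/2 1929/2000
2 1 9503/10000
3 3/2 1813/2000
DF(1y) is solved at step 2

step 1 [0.5y] zero: DF = P = 1929/2000 ≈ 0.964500
step 2 [1y] swap r/2=497/19148: DF=(1 − 497/19148·(0.964500))/(1+497/19148) = 9503/10000 ≈ 0.950300
step 3 [1.5y] bond c/2=1/40: DF=(390813/400000 − 1/40·(0.964500+0.950300))/(1+1/40) = 1813/2000 ≈ 0.906500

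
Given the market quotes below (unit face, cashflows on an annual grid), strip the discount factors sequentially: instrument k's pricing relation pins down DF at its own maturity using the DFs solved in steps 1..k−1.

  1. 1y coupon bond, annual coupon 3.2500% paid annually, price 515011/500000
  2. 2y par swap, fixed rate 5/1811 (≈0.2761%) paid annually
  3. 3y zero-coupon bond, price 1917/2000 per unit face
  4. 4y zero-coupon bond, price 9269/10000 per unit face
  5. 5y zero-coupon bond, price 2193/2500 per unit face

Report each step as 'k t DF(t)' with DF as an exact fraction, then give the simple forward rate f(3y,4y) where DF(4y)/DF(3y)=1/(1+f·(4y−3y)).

step 1 [1y] bond c/1=13/400: DF=(515011/500000 − 13/400·(0))/(1+13/400) = 1247/1250 ≈ 0.997600
step 2 [2y] swap r/1=5/1811: DF=(1 − 5/1811·(0.997600))/(1+5/1811) = 1989/2000 ≈ 0.994500
step 3 [3y] zero: DF = P = 1917/2000 ≈ 0.958500
step 4 [4y] zero: DF = P = 9269/10000 ≈ 0.926900
step 5 [5y] zero: DF = P = 2193/2500 ≈ 0.877200

1 1 1247/1250
2 2 1989/2000
3 3 1917/2000
4 4 9269/10000
5 5 2193/2500
f(3y,4y) = ((1917/2000)/(9269/10000) − 1)/(1) = 316/9269 ≈ 3.4092%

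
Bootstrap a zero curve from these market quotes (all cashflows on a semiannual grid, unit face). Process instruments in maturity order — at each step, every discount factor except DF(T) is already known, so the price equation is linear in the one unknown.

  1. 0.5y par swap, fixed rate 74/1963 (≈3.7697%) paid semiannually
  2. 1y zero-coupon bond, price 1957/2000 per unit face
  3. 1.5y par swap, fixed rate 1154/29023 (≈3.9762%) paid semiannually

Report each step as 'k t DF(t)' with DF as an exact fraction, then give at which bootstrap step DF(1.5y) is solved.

1 1/2 1963/2000
2 1 1957/2000
3 3/2 9423/10000
DF(1.5y) is solved at step 3

step 1 [0.5y] swap r/2=37/1963: DF=(1 − 37/1963·(0))/(1+37/1963) = 1963/2000 ≈ 0.981500
step 2 [1y] zero: DF = P = 1957/2000 ≈ 0.978500
step 3 [1.5y] swap r/2=577/29023: DF=(1 − 577/29023·(0.981500+0.978500))/(1+577/29023) = 9423/10000 ≈ 0.942300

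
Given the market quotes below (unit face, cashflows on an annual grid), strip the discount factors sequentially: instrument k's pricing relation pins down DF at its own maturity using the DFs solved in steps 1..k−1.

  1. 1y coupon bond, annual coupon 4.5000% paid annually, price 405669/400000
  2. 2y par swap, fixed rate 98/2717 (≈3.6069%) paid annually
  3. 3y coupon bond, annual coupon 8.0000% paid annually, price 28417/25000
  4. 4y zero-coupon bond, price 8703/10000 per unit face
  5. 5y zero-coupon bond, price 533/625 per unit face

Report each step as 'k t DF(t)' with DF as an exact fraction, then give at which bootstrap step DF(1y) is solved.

step 1 [1y] bond c/1=9/200: DF=(405669/400000 − 9/200·(0))/(1+9/200) = 1941/2000 ≈ 0.970500
step 2 [2y] swap r/1=98/2717: DF=(1 − 98/2717·(0.970500))/(1+98/2717) = 4657/5000 ≈ 0.931400
step 3 [3y] bond c/1=2/25: DF=(28417/25000 − 2/25·(0.970500+0.931400))/(1+2/25) = 2279/2500 ≈ 0.911600
step 4 [4y] zero: DF = P = 8703/10000 ≈ 0.870300
step 5 [5y] zero: DF = P = 533/625 ≈ 0.852800

1 1 1941/2000
2 2 4657/5000
3 3 2279/2500
4 4 8703/10000
5 5 533/625
DF(1y) is solved at step 1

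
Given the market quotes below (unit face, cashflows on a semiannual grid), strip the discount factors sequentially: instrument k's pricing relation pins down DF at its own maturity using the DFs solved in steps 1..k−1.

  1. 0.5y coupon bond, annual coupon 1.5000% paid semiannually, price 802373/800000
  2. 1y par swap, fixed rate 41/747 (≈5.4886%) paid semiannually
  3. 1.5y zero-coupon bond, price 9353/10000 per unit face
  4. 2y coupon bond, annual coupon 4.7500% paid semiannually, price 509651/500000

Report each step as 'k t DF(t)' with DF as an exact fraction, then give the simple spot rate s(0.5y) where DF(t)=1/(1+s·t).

step 1 [0.5y] bond c/2=3/400: DF=(802373/800000 − 3/400·(0))/(1+3/400) = 1991/2000 ≈ 0.995500
step 2 [1y] swap r/2=41/1494: DF=(1 − 41/1494·(0.995500))/(1+41/1494) = 9467/10000 ≈ 0.946700
step 3 [1.5y] zero: DF = P = 9353/10000 ≈ 0.935300
step 4 [2y] bond c/2=19/800: DF=(509651/500000 − 19/800·(0.995500+0.946700+0.935300))/(1+19/800) = 9289/10000 ≈ 0.928900

1 1/2 1991/2000
2 1 9467/10000
3 3/2 9353/10000
4 2 9289/10000
s(0.5y) = (1/(1991/2000) − 1)/(1/2) = 18/1991 ≈ 0.9041%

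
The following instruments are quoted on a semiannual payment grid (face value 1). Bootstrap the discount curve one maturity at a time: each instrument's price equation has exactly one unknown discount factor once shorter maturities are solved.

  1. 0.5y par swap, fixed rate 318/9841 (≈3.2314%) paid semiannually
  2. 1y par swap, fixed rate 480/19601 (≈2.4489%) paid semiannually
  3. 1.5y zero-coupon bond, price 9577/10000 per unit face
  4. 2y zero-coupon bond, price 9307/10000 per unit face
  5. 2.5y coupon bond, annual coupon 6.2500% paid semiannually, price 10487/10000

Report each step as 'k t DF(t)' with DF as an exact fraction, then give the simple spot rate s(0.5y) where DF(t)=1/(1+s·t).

step 1 [0.5y] swap r/2=159/9841: DF=(1 − 159/9841·(0))/(1+159/9841) = 9841/10000 ≈ 0.984100
step 2 [1y] swap r/2=240/19601: DF=(1 − 240/19601·(0.984100))/(1+240/19601) = 122/125 ≈ 0.976000
step 3 [1.5y] zero: DF = P = 9577/10000 ≈ 0.957700
step 4 [2y] zero: DF = P = 9307/10000 ≈ 0.930700
step 5 [2.5y] bond c/2=1/32: DF=(10487/10000 − 1/32·(0.984100+0.976000+0.957700+0.930700))/(1+1/32) = 9003/10000 ≈ 0.900300

1 1/2 9841/10000
2 1 122/125
3 3/2 9577/10000
4 2 9307/10000
5 5/2 9003/10000
s(0.5y) = (1/(9841/10000) − 1)/(1/2) = 318/9841 ≈ 3.2314%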